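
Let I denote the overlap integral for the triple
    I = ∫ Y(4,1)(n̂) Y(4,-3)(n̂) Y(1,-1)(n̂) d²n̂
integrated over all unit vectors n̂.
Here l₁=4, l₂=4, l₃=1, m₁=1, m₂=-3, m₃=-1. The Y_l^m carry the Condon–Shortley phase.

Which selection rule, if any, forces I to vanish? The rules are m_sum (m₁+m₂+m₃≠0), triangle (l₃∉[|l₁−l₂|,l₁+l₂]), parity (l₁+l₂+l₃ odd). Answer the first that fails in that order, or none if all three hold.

m₁+m₂+m₃ = 1 − 3 − 1 = -3  ✗
triangle: |4−4|=0 ≤ l₃=1 ≤ 4+4=8
parity: l₁+l₂+l₃ = 9 is odd

m_sum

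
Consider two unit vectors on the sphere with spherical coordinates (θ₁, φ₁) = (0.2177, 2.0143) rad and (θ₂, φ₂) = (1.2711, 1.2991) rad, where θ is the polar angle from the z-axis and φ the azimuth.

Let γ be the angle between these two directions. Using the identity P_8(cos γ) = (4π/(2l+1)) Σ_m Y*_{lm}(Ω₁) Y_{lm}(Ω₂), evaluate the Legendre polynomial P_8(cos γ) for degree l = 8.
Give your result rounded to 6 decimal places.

Summing Y*_{l m}(θ₁,φ₁)·Y_{l m}(θ₂,φ₂) over m ∈ [−8, 8]; prefactor 4π/(2·8+1) = 0.739198:
  term(m=-8) = 0.00000 - 0.00000j   from Y*(Ω₁)=-0.00000 - 0.00000j, Y(Ω₂)=-0.20290 + 0.29482j
  term(m=-7) = 0.00001 - 0.00002j   from Y*(Ω₁)=0.00000 + 0.00004j, Y(Ω₂)=-0.41833 - 0.14379j
  term(m=-6) = -0.00002 - 0.00004j   from Y*(Ω₁)=0.00045 - 0.00023j, Y(Ω₂)=0.00522 - 0.08786j
  term(m=-5) = 0.00124 + 0.00057j   from Y*(Ω₁)=-0.00337 - 0.00254j, Y(Ω₂)=-0.31623 + 0.06817j
  term(m=-4) = 0.00543 - 0.00157j   from Y*(Ω₁)=-0.00524 + 0.02544j, Y(Ω₂)=-0.10131 - 0.19272j
  term(m=-3) = -0.01478 + 0.02282j   from Y*(Ω₁)=0.11400 - 0.02793j, Y(Ω₂)=-0.16861 + 0.15888j
  term(m=-2) = 0.01338 + 0.09468j   from Y*(Ω₁)=-0.23191 - 0.28457j, Y(Ω₂)=-0.22295 - 0.13467j
  term(m=-1) = -0.09566 - 0.08309j   from Y*(Ω₁)=-0.29156 + 0.61371j, Y(Ω₂)=-0.05004 + 0.17964j
  term(m=+0) = -0.09789 + 0.00000j   from Y*(Ω₁)=0.36201 + 0.00000j, Y(Ω₂)=-0.27040 + 0.00000j
  term(m=+1) = -0.09566 + 0.08309j   from Y*(Ω₁)=0.29156 + 0.61371j, Y(Ω₂)=0.05004 + 0.17964j
  term(m=+2) = 0.01338 - 0.09468j   from Y*(Ω₁)=-0.23191 + 0.28457j, Y(Ω₂)=-0.22295 + 0.13467j
  term(m=+3) = -0.01478 - 0.02282j   from Y*(Ω₁)=-0.11400 - 0.02793j, Y(Ω₂)=0.16861 + 0.15888j
  term(m=+4) = 0.00543 + 0.00157j   from Y*(Ω₁)=-0.00524 - 0.02544j, Y(Ω₂)=-0.10131 + 0.19272j
  term(m=+5) = 0.00124 - 0.00057j   from Y*(Ω₁)=0.00337 - 0.00254j, Y(Ω₂)=0.31623 + 0.06817j
  term(m=+6) = -0.00002 + 0.00004j   from Y*(Ω₁)=0.00045 + 0.00023j, Y(Ω₂)=0.00522 + 0.08786j
  term(m=+7) = 0.00001 + 0.00002j   from Y*(Ω₁)=-0.00000 + 0.00004j, Y(Ω₂)=0.41833 - 0.14379j
  term(m=+8) = 0.00000 + 0.00000j   from Y*(Ω₁)=-0.00000 + 0.00000j, Y(Ω₂)=-0.20290 - 0.29482j
Total Σ_m = -0.27869 + 0.00000j. Multiply by 0.739198: -0.20600 + 0.00000j. P_8(cos γ) = -0.206004

-0.206004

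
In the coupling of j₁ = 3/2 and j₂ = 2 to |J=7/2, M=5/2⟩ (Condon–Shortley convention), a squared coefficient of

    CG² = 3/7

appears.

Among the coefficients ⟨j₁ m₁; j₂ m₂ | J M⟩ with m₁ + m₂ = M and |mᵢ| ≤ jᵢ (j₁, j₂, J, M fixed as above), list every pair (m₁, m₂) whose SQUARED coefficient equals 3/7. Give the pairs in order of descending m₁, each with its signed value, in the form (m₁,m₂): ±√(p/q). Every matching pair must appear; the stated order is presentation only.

(1/2,2): +√(3/7)

Admissible pairs with m₁+m₂ = M = 5/2: (1/2,2), (3/2,1)
  (m₁,m₂)=(3/2,1): CG² = 4/7, CG = +√(4/7)
  (m₁,m₂)=(1/2,2): CG² = 3/7, CG = +√(3/7)   ← matches the target
Pairs with CG² = 3/7: (1/2,2): +√(3/7)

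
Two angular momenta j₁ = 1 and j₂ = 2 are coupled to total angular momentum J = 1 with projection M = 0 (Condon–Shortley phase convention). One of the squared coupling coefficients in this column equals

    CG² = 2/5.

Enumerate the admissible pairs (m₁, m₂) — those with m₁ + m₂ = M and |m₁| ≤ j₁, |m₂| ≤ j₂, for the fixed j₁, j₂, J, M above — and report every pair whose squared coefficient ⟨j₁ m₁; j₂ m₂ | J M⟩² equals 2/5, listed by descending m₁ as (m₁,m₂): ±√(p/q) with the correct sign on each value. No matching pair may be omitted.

Admissible pairs with m₁+m₂ = M = 0: (-1,1), (0,0), (1,-1)
  (m₁,m₂)=(1,-1): CG² = 3/10, CG = +√(3/10)
  (m₁,m₂)=(0,0): CG² = 2/5, CG = −√(2/5)   ← matches the target
  (m₁,m₂)=(-1,1): CG² = 3/10, CG = +√(3/10)
Pairs with CG² = 2/5: (0,0): −√(2/5)

(0,0): −√(2/5)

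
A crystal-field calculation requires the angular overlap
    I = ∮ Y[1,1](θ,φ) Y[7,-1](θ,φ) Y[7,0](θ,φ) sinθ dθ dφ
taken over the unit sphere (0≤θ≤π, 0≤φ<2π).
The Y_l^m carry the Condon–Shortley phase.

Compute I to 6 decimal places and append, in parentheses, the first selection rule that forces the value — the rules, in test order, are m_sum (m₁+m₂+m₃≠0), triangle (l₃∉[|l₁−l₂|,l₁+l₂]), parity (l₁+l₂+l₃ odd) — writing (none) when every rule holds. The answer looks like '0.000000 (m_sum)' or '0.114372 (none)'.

Σlᵢ=15 odd — θ-integrand is odd under cosθ→−cosθ; I=0

0.000000 (parity)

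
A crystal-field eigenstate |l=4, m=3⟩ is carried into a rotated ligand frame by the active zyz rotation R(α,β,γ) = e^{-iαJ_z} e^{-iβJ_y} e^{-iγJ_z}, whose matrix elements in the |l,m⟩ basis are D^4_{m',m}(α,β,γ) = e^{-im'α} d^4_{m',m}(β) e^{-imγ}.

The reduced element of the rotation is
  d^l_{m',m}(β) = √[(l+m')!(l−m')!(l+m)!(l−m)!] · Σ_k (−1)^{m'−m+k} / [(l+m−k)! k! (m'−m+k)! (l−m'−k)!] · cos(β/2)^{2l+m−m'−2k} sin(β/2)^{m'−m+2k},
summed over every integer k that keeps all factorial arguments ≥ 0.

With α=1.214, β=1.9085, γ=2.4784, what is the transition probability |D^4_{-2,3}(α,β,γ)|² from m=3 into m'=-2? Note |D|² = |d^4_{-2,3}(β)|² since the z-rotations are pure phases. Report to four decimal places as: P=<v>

P=0.0696

Split into d^4_{-2,3}(β=1.9085) × two z-phases.
Half-angle: c=0.578221, s=0.815880. N=√(2·720·5040·1)=2693.993318
The bounds max(0,m−m')=5 and min(l+m,l−m')=6 give 2 terms
  k=5: (−1)^0·2693.9933/(240)·0.5782^3·0.8159^5 = +0.784510
  k=6: (−1)^1·2693.9933/(720)·0.5782^1·0.8159^7 = -0.520646
d^4_{-2,3}(1.9085) = +0.784510 -0.520646 = +0.263864
|D^4_{-2,3}|² = |d^4_{-2,3}(β)|² = (+0.263864)² = 0.069624 (the z-rotation phases have unit modulus)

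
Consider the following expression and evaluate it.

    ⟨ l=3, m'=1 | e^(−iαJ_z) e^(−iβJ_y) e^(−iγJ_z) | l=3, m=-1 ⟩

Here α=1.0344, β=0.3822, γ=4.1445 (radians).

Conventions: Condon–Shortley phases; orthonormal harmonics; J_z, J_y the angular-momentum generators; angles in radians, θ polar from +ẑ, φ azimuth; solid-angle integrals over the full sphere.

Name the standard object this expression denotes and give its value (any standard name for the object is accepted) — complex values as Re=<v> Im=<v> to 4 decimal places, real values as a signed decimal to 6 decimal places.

This is a Wigner D-matrix element — the rotation-matrix element ⟨l m'| R(α,β,γ) |l m⟩ in the angular-momentum basis.
First d^3_{1,-1}(β=0.3822), then the phase factors e^{-i(1)α} and e^{-i(-1)γ}:
With c≡cos(β/2)=0.981796 and s≡sin(β/2)=0.189939, N=[24·2·2·24]^{1/2}=48.000000
k: max(0,(-1)−(1))=0 … min(3+(-1),3−(1))=2
  k=0: (−1)^2·48.0000/(8)·0.9818^4·0.1899^2 = +0.201124
  k=1: (−1)^3·48.0000/(6)·0.9818^2·0.1899^4 = -0.010037
  k=2: (−1)^4·48.0000/(48)·0.9818^0·0.1899^6 = +0.000047
d^3_{1,-1}(0.3822) = +0.201124 -0.010037 +0.000047 = +0.191135
Phases: e^{-i·(1)·1.0344}=+0.511042-0.859556i, e^{-i·(-1)·4.1445}=-0.537854-0.843038i ⇒ D=-0.191040+0.006018i

Wigner D-matrix element, Re=-0.1910 Im=0.0060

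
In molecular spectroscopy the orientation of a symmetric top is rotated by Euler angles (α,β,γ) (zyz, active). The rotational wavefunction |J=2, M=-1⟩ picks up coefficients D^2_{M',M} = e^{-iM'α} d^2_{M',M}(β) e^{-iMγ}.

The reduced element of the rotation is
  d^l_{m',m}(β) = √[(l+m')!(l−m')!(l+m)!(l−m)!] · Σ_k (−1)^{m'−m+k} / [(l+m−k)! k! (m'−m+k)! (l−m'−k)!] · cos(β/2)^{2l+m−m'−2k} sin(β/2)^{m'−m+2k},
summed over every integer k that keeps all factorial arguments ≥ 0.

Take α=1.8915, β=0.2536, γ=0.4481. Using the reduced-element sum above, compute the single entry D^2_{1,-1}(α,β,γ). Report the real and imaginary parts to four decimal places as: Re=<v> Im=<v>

Re=0.0060 Im=-0.0466

First d^2_{1,-1}(β=0.2536), then the phase factors e^{-i(1)α} and e^{-i(-1)γ}:
With c≡cos(β/2)=0.991972 and s≡sin(β/2)=0.126460, N=[6·1·1·6]^{1/2}=6.000000
k: max(0,(-1)−(1))=0 … min(2+(-1),2−(1))=1
  k=0: (−1)^2·6.0000/(2)·0.9920^2·0.1265^2 = +0.047210
  k=1: (−1)^3·6.0000/(6)·0.9920^0·0.1265^4 = -0.000256
d^2_{1,-1}(0.2536) = +0.047210 -0.000256 = +0.046954
D = (-0.315234-0.949014i)·(+0.046954)·(+0.901272+0.433254i) = +0.005966-0.046573i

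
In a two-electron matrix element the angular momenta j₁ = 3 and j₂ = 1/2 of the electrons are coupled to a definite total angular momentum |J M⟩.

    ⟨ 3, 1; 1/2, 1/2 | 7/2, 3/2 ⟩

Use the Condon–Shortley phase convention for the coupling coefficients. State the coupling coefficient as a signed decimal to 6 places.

+√(5/7) = +0.845154

j₁+j₂−J=0  J+j₁−j₂=6  J−j₁+j₂=1  j₁+j₂+J+1=8
(j₁±m₁, j₂±m₂, J±M) = (4,2,1,0,5,2)
P² = 11520/7
sum k=0..0:
  [0] +1/48 = 1/48
S = 1/48
C² = P²·S² = 5/7 ; C = +0.845154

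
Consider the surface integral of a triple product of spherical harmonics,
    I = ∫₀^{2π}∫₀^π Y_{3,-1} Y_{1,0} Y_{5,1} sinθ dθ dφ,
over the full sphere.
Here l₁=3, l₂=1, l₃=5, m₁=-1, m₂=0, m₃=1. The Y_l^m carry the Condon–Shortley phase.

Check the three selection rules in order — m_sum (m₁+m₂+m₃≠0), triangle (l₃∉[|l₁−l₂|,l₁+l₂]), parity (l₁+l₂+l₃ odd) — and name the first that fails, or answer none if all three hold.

triangle

m₁+m₂+m₃ = -1 + 0 + 1 = 0  ✓
triangle: need |l₁−l₂| ≤ l₃ ≤ l₁+l₂ = [2,4]; l₃=5 is outside  ✗
parity: l₁+l₂+l₃ = 9 is odd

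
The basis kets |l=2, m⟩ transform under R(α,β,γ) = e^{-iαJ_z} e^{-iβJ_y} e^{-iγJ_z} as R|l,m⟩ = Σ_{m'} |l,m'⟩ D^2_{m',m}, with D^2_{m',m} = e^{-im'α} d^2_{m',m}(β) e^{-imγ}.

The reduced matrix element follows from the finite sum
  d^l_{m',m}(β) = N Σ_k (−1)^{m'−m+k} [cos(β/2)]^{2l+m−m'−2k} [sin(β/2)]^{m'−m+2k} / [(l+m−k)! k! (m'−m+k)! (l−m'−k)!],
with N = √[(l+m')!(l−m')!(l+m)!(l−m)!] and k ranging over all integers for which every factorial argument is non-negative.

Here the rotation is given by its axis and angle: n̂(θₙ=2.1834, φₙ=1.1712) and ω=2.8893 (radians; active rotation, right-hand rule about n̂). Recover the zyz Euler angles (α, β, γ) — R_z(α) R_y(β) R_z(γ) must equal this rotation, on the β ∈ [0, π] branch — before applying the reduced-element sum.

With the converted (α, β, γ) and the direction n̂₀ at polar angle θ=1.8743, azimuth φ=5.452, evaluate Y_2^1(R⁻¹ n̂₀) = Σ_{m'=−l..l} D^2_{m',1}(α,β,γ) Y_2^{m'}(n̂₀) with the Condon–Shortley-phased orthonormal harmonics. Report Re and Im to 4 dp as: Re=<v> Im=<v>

Axis–angle → zyz. n̂ = (sinθₙcosφₙ, sinθₙsinφₙ, cosθₙ) = (+0.318300, +0.753698, -0.575000), ω = 2.8893.
R = I cosω + sinω [n̂]ₓ + (1−cosω) n̂n̂ᵀ gives
  R = [-0.768920, +0.615743, -0.172109; +0.328675, +0.149795, -0.932488; -0.548392, -0.773577, -0.317560]
β = atan2(√(R₁₃²+R₂₃²), R₃₃) = 1.893952; α = atan2(R₂₃, R₁₃) mod 2π = 4.529873; γ = atan2(R₃₂, −R₃₁) mod 2π = 5.329066
Need the full column D^2_{m',1} for m'=−2..2 at α=4.5299, β=1.8940, γ=5.3291.
cos(β/2)=0.584140, sin(β/2)=0.811653
d^2_{-2,1}: single k=3 term ⇒ +0.624680;  D = -0.519389-0.347074i
d^2_{-1,1}: k∈[2..3] ⇒ +0.674367 -0.433991 = +0.240375;  D = +0.167610-0.172299i
d^2_{0,1}: k∈[1..2] ⇒ +0.396276 -0.765074 = -0.368799;  D = -0.213286-0.300868i
d^2_{1,1}: k∈[0..1] ⇒ +0.116431 -0.674367 = -0.557936;  D = +0.506172-0.234696i
d^2_{2,1}: single k=0 term ⇒ -0.323558;  D = +0.080565+0.313367i
Y_2^{m'}(θ=1.8743,φ=5.452) and Σ D·Y over m':
  (-0.5194-0.3471i)·(-0.0322+0.3503i)  (+0.1676-0.1723i)·(-0.1485-0.1628i)  (-0.2133-0.3009i)·(-0.2309+0.0000i)  (+0.5062-0.2347i)·(+0.1485-0.1628i)  (+0.0806+0.3134i)·(-0.0322-0.3503i)
Y_2^1(R⁻¹ n̂) = +0.278743-0.258551i

Re=0.2787 Im=-0.2586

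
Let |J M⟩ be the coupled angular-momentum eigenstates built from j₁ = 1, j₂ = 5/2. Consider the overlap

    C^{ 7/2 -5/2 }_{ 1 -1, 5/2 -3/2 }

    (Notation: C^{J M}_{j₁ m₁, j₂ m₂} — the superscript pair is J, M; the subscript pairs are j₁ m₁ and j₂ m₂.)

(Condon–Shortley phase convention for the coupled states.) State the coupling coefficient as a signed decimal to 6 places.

triangle: 0!×2!×5!/8! = 240/40320
(j±m)!: 0!×2!×1!×4!×1!×6! = 34560
prefactor² = (2J+1)×Δ×N² = 11520/7
  k=0: +1/(0!×0!×2!×1!×0!×4!) = 1/48
Σ = 1/48  ⇒  CG² = 11520/7×(1/48)² = 5/7
CG = +√(5/7) = +0.845154

+0.845154  (= +√(5/7))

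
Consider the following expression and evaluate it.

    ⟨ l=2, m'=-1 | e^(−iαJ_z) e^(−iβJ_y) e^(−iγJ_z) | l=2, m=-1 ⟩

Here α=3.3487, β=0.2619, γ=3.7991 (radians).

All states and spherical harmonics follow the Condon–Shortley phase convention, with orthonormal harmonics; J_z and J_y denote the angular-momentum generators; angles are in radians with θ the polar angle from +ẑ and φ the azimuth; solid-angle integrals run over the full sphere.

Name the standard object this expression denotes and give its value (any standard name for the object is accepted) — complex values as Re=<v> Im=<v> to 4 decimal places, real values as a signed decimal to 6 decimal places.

This is a Wigner D-matrix element — the rotation-matrix element ⟨l m'| R(α,β,γ) |l m⟩ in the angular-momentum basis.
First d^2_{-1,-1}(β=0.2619), then the phase factors e^{-i(-1)α} and e^{-i(-1)γ}:
With c≡cos(β/2)=0.991438 and s≡sin(β/2)=0.130576, N=[1·6·1·6]^{1/2}=6.000000
The bounds max(0,m−m')=0 and min(l+m,l−m')=1 give 2 terms
  k=0: (−1)^0·6.0000/(6)·0.9914^4·0.1306^0 = +0.966190
  k=1: (−1)^1·6.0000/(2)·0.9914^2·0.1306^2 = -0.050278
d^2_{-1,-1}(0.2619) = +0.966190 -0.050278 = +0.915912
Attach z-rotation phases: D = e^{-i(-1)(3.3487)}·(+0.915912)·e^{-i(-1)(3.7991)} = +0.594366+0.696868i

Wigner D-matrix element, Re=0.5944 Im=0.6969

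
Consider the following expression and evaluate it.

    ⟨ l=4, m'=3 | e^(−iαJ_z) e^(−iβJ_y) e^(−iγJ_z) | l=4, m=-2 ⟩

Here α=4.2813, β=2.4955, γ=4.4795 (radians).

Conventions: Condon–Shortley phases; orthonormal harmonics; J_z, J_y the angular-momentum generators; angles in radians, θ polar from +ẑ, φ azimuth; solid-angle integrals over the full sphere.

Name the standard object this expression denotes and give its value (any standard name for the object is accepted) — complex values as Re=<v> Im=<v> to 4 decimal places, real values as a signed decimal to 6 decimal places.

This is a Wigner D-matrix element — the rotation-matrix element ⟨l m'| R(α,β,γ) |l m⟩ in the angular-momentum basis.
First d^4_{3,-2}(β=2.4955), then the phase factors e^{-i(3)α} and e^{-i(-2)γ}:
Half-angle: c=0.317457, s=0.948273. N=√(5040·1·2·720)=2693.993318
k: max(0,(-2)−(3))=0 … min(4+(-2),4−(3))=1
  k=0: (−1)^5·2693.9933/(240)·0.3175^3·0.9483^5 = -0.275363
  k=1: (−1)^6·2693.9933/(720)·0.3175^1·0.9483^7 = +0.818995
d^4_{3,-2}(2.4955) = -0.275363 +0.818995 = +0.543633
Phases: e^{-i·(3)·4.2813}=+0.961735-0.273980i, e^{-i·(-2)·4.4795}=-0.893472+0.449118i ⇒ D=-0.400241+0.367891i

Wigner D-matrix element, Re=-0.4002 Im=0.3679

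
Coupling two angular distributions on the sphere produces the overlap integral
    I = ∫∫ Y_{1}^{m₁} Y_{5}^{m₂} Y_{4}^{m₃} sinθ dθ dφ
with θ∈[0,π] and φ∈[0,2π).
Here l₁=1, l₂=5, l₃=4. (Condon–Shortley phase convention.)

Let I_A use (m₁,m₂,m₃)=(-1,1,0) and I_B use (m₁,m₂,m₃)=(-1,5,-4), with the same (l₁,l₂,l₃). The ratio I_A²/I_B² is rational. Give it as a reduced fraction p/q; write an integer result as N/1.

Same 1,5,4: normalisation and zero-m 3j drop out of the ratio.
A: Δ: 2! 0! 8! / 11! → 1/495; sum: t=2:+1/1152 = 1/1152; 3j²(1 5 4; -1 1 0) = Δ·Π!·Σ² = 1/33  (sign +1)
B: Δ: 2! 0! 8! / 11! → 1/495; sum: t=2:+1/80640 = 1/80640; 3j²(1 5 4; -1 5 -4) = Δ·Π!·Σ² = 1/11  (sign +1)
I_A²/I_B² = (1/33)/(1/11) = 1/3

1/3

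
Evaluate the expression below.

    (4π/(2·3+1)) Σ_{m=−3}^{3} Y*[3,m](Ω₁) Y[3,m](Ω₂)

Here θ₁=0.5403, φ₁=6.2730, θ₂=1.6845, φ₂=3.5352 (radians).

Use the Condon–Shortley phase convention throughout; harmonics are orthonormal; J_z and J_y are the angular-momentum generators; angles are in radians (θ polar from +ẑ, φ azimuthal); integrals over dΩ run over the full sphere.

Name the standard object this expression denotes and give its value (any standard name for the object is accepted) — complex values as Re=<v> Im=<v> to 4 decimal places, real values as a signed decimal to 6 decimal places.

Legendre polynomial (addition theorem), +0.394546

This sum is the spherical-harmonic addition theorem: it equals the Legendre polynomial P_l(cos γ) of the angle γ between the two directions.
Summing Y*_{l m}(θ₁,φ₁)·Y_{l m}(θ₂,φ₂) over m ∈ [−3, 3]; prefactor 4π/(2·3+1) = 1.795196:
  [-3]  conj(Y_{3,-3})(Ω₁) = +0.056761-0.001735i ; Y_{3,-3}(Ω₂) = -0.155561+0.378471i ; Δ = -0.008173+0.021752i
  [-2]  conj(Y_{3,-2})(Ω₁) = +0.231850-0.004724i ; Y_{3,-2}(Ω₂) = -0.080789+0.081083i ; Δ = -0.018348+0.019181i
  [-1]  conj(Y_{3,-1})(Ω₁) = +0.445006-0.004533i ; Y_{3,-1}(Ω₂) = +0.277453-0.115220i ; Δ = +0.122946-0.052531i
  [+0]  conj(Y_{3,0})(Ω₁) = +0.216652-0.000000i ; Y_{3,0}(Ω₂) = +0.124295+0.000000i ; Δ = +0.026929+0.000000i
  [+1]  conj(Y_{3,1})(Ω₁) = -0.445006-0.004533i ; Y_{3,1}(Ω₂) = -0.277453-0.115220i ; Δ = +0.122946+0.052531i
  [+2]  conj(Y_{3,2})(Ω₁) = +0.231850+0.004724i ; Y_{3,2}(Ω₂) = -0.080789-0.081083i ; Δ = -0.018348-0.019181i
  [+3]  conj(Y_{3,3})(Ω₁) = -0.056761-0.001735i ; Y_{3,3}(Ω₂) = +0.155561+0.378471i ; Δ = -0.008173-0.021752i
Σ over m = +0.219779-0.000000i; ×(4π/7) → +0.394546-0.000000i. Real part: 0.394546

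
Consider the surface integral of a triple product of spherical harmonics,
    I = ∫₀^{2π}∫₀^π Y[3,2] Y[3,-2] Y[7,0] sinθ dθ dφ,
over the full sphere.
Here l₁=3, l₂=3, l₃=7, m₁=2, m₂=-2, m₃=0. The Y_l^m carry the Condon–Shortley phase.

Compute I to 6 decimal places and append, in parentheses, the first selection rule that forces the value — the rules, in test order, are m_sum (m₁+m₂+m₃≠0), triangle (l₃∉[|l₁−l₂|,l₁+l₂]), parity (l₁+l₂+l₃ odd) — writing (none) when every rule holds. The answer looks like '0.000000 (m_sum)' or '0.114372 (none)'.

l₃=7 ∉ [0,6] — triangle fails ⇒ I = 0

0.000000 (triangle)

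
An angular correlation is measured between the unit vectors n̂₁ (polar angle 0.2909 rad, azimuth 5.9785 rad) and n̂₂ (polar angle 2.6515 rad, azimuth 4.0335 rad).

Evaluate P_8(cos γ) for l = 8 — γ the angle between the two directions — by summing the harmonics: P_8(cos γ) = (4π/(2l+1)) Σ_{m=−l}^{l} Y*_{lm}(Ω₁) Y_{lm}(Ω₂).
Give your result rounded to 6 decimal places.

Addition theorem: P_8(cos γ) = (4π/17) Σ_m Y*_{lm}(Ω₁) Y_{lm}(Ω₂), m = −8…8:
  m=-8: Y*=-0.000018-0.000015i  Y=+0.000818-0.000935i  product -0.000000+0.000000i
  m=-7: Y*=-0.000168-0.000267i  Y=+0.009306+0.000371i  product -0.000001-0.000003i
  m=-6: Y*=-0.000681-0.002587i  Y=+0.026072+0.035086i  product +0.000073-0.000091i
  m=-5: Y*=+0.000771-0.016259i  Y=-0.035984+0.139268i  product +0.002237+0.000692i
  m=-4: Y*=+0.025170-0.068515i  Y=-0.304694+0.138280i  product +0.001805+0.024357i
  m=-3: Y*=+0.144479-0.187417i  Y=-0.459077-0.230816i  product -0.109586+0.052691i
  m=-2: Y*=+0.421614-0.294279i  Y=-0.082934-0.383420i  product -0.147798-0.137249i
  m=-1: Y*=+0.564029-0.177374i  Y=-0.092557+0.114717i  product -0.031857+0.081121i
  m=+0: Y*=-0.041487-0.000000i  Y=-0.451921+0.000000i  product +0.018749+0.000000i
  m=+1: Y*=-0.564029-0.177374i  Y=+0.092557+0.114717i  product -0.031857-0.081121i
  m=+2: Y*=+0.421614+0.294279i  Y=-0.082934+0.383420i  product -0.147798+0.137249i
  m=+3: Y*=-0.144479-0.187417i  Y=+0.459077-0.230816i  product -0.109586-0.052691i
  m=+4: Y*=+0.025170+0.068515i  Y=-0.304694-0.138280i  product +0.001805-0.024357i
  m=+5: Y*=-0.000771-0.016259i  Y=+0.035984+0.139268i  product +0.002237-0.000692i
  m=+6: Y*=-0.000681+0.002587i  Y=+0.026072-0.035086i  product +0.000073+0.000091i
  m=+7: Y*=+0.000168-0.000267i  Y=-0.009306+0.000371i  product -0.000001+0.000003i
  m=+8: Y*=-0.000018+0.000015i  Y=+0.000818+0.000935i  product -0.000000-0.000000i
Accumulated sum -0.551507+0.000000i; after 4π/(2l+1) scaling, -0.407673+0.000000i ⇒ P_8 = -0.407673

-0.407673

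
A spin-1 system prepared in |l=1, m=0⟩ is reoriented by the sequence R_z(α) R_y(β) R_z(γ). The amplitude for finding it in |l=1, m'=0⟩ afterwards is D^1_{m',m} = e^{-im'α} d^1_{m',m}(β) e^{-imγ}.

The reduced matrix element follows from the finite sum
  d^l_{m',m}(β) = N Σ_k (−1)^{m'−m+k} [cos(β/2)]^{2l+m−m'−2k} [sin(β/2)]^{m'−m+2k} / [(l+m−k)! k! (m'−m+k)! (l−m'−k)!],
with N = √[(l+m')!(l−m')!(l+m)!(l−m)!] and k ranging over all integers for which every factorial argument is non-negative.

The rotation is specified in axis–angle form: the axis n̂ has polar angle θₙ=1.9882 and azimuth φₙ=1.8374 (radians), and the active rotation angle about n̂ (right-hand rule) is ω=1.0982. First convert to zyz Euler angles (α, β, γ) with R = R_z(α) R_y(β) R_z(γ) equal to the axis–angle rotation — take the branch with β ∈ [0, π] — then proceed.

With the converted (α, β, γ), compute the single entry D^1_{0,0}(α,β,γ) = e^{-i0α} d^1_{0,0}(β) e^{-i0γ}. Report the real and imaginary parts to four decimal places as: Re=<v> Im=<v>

Axis–angle → zyz. n̂ = (sinθₙcosφₙ, sinθₙsinφₙ, cosθₙ) = (-0.240837, +0.881849, -0.405388), ω = 1.0982.
R = I cosω + sinω [n̂]ₓ + (1−cosω) n̂n̂ᵀ gives
  R = [+0.486799, +0.245248, +0.838379; -0.476659, +0.878868, +0.019678; -0.731999, -0.409201, +0.544732]
β = atan2(√(R₁₃²+R₂₃²), R₃₃) = 0.994727; α = atan2(R₂₃, R₁₃) mod 2π = 0.023467; γ = atan2(R₃₂, −R₃₁) mod 2π = 5.773445
Split into d^1_{0,0}(β=0.9947) × two z-phases.
c=cos(0.994727/2)=0.878844, s=sin(0.994727/2)=0.477110; N=√[1·1·1·1]=1.000000
Admissible k: 0..1 (factorial args all ≥0)
  k=0: (−1)^0·1.0000/(1)·0.8788^2·0.4771^0 = +0.772366
  k=1: (−1)^1·1.0000/(1)·0.8788^0·0.4771^2 = -0.227634
d^1_{0,0}(0.9947) = +0.772366 -0.227634 = +0.544732
D = (+1.000000+0.000000i)·(+0.544732)·(+1.000000+0.000000i) = +0.544732+0.000000i

Re=0.5447 Im=0.0000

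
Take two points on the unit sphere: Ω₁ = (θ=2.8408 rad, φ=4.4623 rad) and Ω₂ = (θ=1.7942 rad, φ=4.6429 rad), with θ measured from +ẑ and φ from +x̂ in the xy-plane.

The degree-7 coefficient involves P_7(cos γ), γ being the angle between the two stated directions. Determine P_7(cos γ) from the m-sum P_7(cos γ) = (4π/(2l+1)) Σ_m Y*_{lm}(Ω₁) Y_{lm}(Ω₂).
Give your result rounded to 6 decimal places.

0.214763

Expand P_7 via completeness: Σ_{m} conj(Y_{7,m}) at Ω₁ times Y_{7,m} at Ω₂ —
  m=-7: (0.00010 - 0.00002j) × (0.19600 - 0.37065j) = 0.00001 - 0.00004j  (running Σ = 0.00001 - 0.00004j)
  m=-6: (0.00008 - 0.00121j) × (0.32589 + 0.14434j) = 0.00020 - 0.00038j  (running Σ = 0.00021 - 0.00042j)
  m=-5: (-0.00863 - 0.00286j) × (0.03987 - 0.11010j) = -0.00066 + 0.00084j  (running Σ = -0.00045 + 0.00042j)
  m=-4: (-0.02584 + 0.04027j) × (0.33391 + 0.09528j) = -0.01246 + 0.01098j  (running Σ = -0.01291 + 0.01140j)
  m=-3: (0.12122 + 0.13005j) × (0.00223 - 0.01053j) = 0.00164 - 0.00099j  (running Σ = -0.01127 + 0.01041j)
  m=-2: (0.38736 - 0.21170j) × (0.32465 + 0.04541j) = 0.13537 - 0.05114j  (running Σ = 0.12410 - 0.04073j)
  m=-1: (-0.14937 - 0.58475j) × (-0.00210 + 0.03011j) = 0.01792 - 0.00327j  (running Σ = 0.14202 - 0.04400j)
  m=0: (-0.08650 + 0.00000j) × (0.32008 + 0.00000j) = -0.02769 + 0.00000j  (running Σ = 0.11433 - 0.04400j)
  m=1: (0.14937 - 0.58475j) × (0.00210 + 0.03011j) = 0.01792 + 0.00327j  (running Σ = 0.13225 - 0.04073j)
  m=2: (0.38736 + 0.21170j) × (0.32465 - 0.04541j) = 0.13537 + 0.05114j  (running Σ = 0.26762 + 0.01041j)
  m=3: (-0.12122 + 0.13005j) × (-0.00223 - 0.01053j) = 0.00164 + 0.00099j  (running Σ = 0.26926 + 0.01140j)
  m=4: (-0.02584 - 0.04027j) × (0.33391 - 0.09528j) = -0.01246 - 0.01098j  (running Σ = 0.25680 + 0.00042j)
  m=5: (0.00863 - 0.00286j) × (-0.03987 - 0.11010j) = -0.00066 - 0.00084j  (running Σ = 0.25614 - 0.00042j)
  m=6: (0.00008 + 0.00121j) × (0.32589 - 0.14434j) = 0.00020 + 0.00038j  (running Σ = 0.25634 - 0.00004j)
  m=7: (-0.00010 - 0.00002j) × (-0.19600 - 0.37065j) = 0.00001 + 0.00004j  (running Σ = 0.25635 - 0.00000j)
Accumulated sum 0.25635 - 0.00000j; after 4π/(2l+1) scaling, 0.21476 - 0.00000j ⇒ P_7 = 0.214763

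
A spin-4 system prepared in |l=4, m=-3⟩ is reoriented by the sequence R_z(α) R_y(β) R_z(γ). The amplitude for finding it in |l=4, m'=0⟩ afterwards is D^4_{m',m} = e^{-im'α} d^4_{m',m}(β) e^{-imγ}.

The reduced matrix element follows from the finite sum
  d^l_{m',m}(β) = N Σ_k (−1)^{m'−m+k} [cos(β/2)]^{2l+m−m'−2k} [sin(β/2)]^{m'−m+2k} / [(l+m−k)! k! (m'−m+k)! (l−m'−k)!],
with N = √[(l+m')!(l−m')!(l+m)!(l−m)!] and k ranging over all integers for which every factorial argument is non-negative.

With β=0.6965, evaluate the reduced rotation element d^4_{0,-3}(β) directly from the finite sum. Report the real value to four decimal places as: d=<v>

d=-0.2996

d^4_{0,-3}(β=0.6965) via the finite sum:
With c≡cos(β/2)=0.939971 and s≡sin(β/2)=0.341253, N=[24·24·1·5040]^{1/2}=1703.830978
k∈{0,1} keeps every argument non-negative
  k=0: (−1)^3·1703.8310/(144)·0.9400^5·0.3413^3 = -0.345039
  k=1: (−1)^4·1703.8310/(144)·0.9400^3·0.3413^5 = +0.045477
d^4_{0,-3}(0.6965) = -0.345039 +0.045477 = -0.299562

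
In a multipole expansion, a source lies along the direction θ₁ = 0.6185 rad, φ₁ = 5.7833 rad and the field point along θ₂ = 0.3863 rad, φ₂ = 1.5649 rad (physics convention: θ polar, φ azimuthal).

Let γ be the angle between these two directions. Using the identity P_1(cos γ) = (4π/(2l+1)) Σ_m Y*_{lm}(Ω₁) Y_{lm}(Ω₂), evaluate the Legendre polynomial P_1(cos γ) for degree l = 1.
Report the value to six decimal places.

Addition theorem: P_1(cos γ) = (4π/3) Σ_m Y*_{lm}(Ω₁) Y_{lm}(Ω₂), m = −1…1:
  [-1]  conj(Y_{1,-1})(Ω₁) = 0.17581 - 0.09602j ; Y_{1,-1}(Ω₂) = 0.00077 - 0.13017j ; Δ = -0.01236 - 0.02296j
  [+0]  conj(Y_{1,0})(Ω₁) = 0.39809 + 0.00000j ; Y_{1,0}(Ω₂) = 0.45260 + 0.00000j ; Δ = 0.18017 + 0.00000j
  [+1]  conj(Y_{1,1})(Ω₁) = -0.17581 - 0.09602j ; Y_{1,1}(Ω₂) = -0.00077 - 0.13017j ; Δ = -0.01236 + 0.02296j
Accumulated sum 0.15545 + 0.00000j; after 4π/(2l+1) scaling, 0.65113 + 0.00000j ⇒ P_1 = 0.651132

0.651132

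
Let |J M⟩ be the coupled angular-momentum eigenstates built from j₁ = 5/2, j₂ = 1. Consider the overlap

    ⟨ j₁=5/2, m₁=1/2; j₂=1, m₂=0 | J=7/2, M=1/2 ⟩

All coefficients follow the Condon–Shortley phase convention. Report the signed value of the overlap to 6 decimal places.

+0.755929  (= +√(4/7))

√[8·0!5!2!/8! · 3!2!1!1!4!3!] = √(576/7)
  +(−1)^0/∏(0,0,2,1,3,1)! = 1/12  (running 1/12)
⟨..|..⟩ = √(576/7)·(1/12) = +0.755929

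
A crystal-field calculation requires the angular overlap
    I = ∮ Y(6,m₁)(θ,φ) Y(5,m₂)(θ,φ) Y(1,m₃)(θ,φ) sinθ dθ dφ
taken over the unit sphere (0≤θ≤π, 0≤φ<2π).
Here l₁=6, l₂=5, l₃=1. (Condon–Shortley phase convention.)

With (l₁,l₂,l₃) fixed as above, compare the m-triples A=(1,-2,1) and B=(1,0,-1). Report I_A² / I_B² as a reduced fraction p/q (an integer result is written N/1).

Same 6,5,1: normalisation and zero-m 3j drop out of the ratio.
A: Δ: 10! 2! 0! / 13! → 1/858; sum: t=3:−1/60480 = -1/60480; 3j²(6 5 1; 1 -2 1) = Δ·Π!·Σ² = 5/429  (sign -1)
B: Δ: 10! 2! 0! / 13! → 1/858; sum: t=5:−1/28800 = -1/28800; 3j²(6 5 1; 1 0 -1) = Δ·Π!·Σ² = 7/286  (sign -1)
I_A²/I_B² = (5/429)/(7/286) = 10/21

10/21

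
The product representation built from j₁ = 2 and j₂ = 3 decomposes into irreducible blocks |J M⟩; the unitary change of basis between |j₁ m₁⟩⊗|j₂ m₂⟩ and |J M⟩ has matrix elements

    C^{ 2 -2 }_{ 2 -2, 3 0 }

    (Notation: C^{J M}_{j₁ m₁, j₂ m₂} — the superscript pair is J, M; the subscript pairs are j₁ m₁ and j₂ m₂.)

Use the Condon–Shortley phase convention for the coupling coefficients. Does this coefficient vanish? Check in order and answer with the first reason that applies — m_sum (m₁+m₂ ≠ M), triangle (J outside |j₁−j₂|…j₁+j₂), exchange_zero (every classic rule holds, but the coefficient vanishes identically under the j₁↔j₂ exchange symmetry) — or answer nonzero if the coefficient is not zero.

m-sum: m₁+m₂ = -2+0 = -2, M = -2  ✓
triangle: |j₁−j₂| = 1 ≤ J = 2 ≤ j₁+j₂ = 5  ✓
exchange: j₁≠j₂ or m₁≠m₂ — the exchange symmetry imposes no constraint here
value check: CG = −√(1/14) = -0.267261 ≠ 0

nonzero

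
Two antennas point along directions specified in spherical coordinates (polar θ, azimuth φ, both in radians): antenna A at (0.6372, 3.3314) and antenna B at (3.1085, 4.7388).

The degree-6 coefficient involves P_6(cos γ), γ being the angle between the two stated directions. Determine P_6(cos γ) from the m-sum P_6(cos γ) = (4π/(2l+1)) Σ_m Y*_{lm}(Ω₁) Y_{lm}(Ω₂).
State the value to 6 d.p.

Addition theorem: P_6(cos γ) = (4π/13) Σ_m Y*_{lm}(Ω₁) Y_{lm}(Ω₂), m = −6…6:
  term(m=-6) = (-0.000000, -0.000000)   from Y*(Ω₁)=(0.008969, 0.019456), Y(Ω₂)=(-0.000000, 0.000000)
  term(m=-5) = (-0.000000, 0.000000)   from Y*(Ω₁)=(-0.058399, -0.081498), Y(Ω₂)=(-0.000000, -0.000000)
  term(m=-4) = (0.000001, 0.000001)   from Y*(Ω₁)=(0.197998, 0.187897), Y(Ω₂)=(0.000004, -0.000000)
  term(m=-3) = (0.000040, -0.000075)   from Y*(Ω₁)=(-0.381321, -0.244104), Y(Ω₂)=(0.000015, 0.000188)
  term(m=-2) = (-0.001952, -0.000662)   from Y*(Ω₁)=(0.336687, 0.134327), Y(Ω₂)=(-0.005678, 0.000300)
  term(m=-1) = (0.002113, -0.012819)   from Y*(Ω₁)=(0.117647, 0.022602), Y(Ω₂)=(-0.002864, -0.108413)
  term(m=+0) = (-0.405902, -0.000000)   from Y*(Ω₁)=(-0.403704, -0.000000), Y(Ω₂)=(1.005445, 0.000000)
  term(m=+1) = (0.002113, 0.012819)   from Y*(Ω₁)=(-0.117647, 0.022602), Y(Ω₂)=(0.002864, -0.108413)
  term(m=+2) = (-0.001952, 0.000662)   from Y*(Ω₁)=(0.336687, -0.134327), Y(Ω₂)=(-0.005678, -0.000300)
  term(m=+3) = (0.000040, 0.000075)   from Y*(Ω₁)=(0.381321, -0.244104), Y(Ω₂)=(-0.000015, 0.000188)
  term(m=+4) = (0.000001, -0.000001)   from Y*(Ω₁)=(0.197998, -0.187897), Y(Ω₂)=(0.000004, 0.000000)
  term(m=+5) = (-0.000000, -0.000000)   from Y*(Ω₁)=(0.058399, -0.081498), Y(Ω₂)=(0.000000, -0.000000)
  term(m=+6) = (-0.000000, 0.000000)   from Y*(Ω₁)=(0.008969, -0.019456), Y(Ω₂)=(-0.000000, -0.000000)
Σ over m = (-0.405497, 0.000000); ×(4π/13) → (-0.391972, 0.000000). Real part: -0.391972

-0.391972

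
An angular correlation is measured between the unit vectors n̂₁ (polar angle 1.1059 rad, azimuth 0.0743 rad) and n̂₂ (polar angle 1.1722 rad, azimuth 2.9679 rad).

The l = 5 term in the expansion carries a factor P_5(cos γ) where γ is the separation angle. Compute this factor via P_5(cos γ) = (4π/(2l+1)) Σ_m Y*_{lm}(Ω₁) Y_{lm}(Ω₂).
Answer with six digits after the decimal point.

Addition theorem: P_5(cos γ) = (4π/11) Σ_m Y*_{lm}(Ω₁) Y_{lm}(Ω₂), m = −5…5:
  m=-5: (0.246788, 0.096146) × (-0.199344, -0.235552) = (-0.026548, -0.077297)  (running Σ = (-0.026548, -0.077297))
  m=-4: (0.401665, 0.123018) × (0.315697, 0.263098) = (0.094439, 0.144514)  (running Σ = (0.067890, 0.067216))
  m=-3: (0.194937, 0.044186) × (-0.083555, -0.047960) = (-0.014169, -0.013041)  (running Σ = (0.053721, 0.054175))
  m=-2: (-0.238360, -0.035683) × (-0.287916, -0.104245) = (0.064908, 0.035122)  (running Σ = (0.118629, 0.089297))
  m=-1: (-0.275672, -0.020520) × (0.183867, 0.032261) = (-0.050025, -0.012667)  (running Σ = (0.068604, 0.076630))
  m=0: (0.182216, -0.000000) × (0.267118, 0.000000) = (0.048673, 0.000000)  (running Σ = (0.117278, 0.076630))
  m=1: (0.275672, -0.020520) × (-0.183867, 0.032261) = (-0.050025, 0.012667)  (running Σ = (0.067252, 0.089297))
  m=2: (-0.238360, 0.035683) × (-0.287916, 0.104245) = (0.064908, -0.035122)  (running Σ = (0.132160, 0.054175))
  m=3: (-0.194937, 0.044186) × (0.083555, -0.047960) = (-0.014169, 0.013041)  (running Σ = (0.117992, 0.067216))
  m=4: (0.401665, -0.123018) × (0.315697, -0.263098) = (0.094439, -0.144514)  (running Σ = (0.212430, -0.077297))
  m=5: (-0.246788, 0.096146) × (0.199344, -0.235552) = (-0.026548, 0.077297)  (running Σ = (0.185882, 0.000000))
Σ over m = (0.185882, 0.000000); ×(4π/11) → (0.212351, 0.000000). Real part: 0.212351

0.212351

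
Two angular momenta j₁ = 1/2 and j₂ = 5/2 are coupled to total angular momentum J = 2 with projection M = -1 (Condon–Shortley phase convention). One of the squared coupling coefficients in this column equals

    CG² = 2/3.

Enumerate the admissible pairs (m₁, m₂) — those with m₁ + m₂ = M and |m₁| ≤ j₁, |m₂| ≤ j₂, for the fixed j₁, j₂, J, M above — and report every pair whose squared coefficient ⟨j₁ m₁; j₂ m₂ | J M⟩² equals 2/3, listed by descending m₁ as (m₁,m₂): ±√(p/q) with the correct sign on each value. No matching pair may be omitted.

(1/2,-3/2): +√(2/3)

Admissible pairs with m₁+m₂ = M = -1: (-1/2,-1/2), (1/2,-3/2)
  (m₁,m₂)=(1/2,-3/2): CG² = 2/3, CG = +√(2/3)   ← matches the target
  (m₁,m₂)=(-1/2,-1/2): CG² = 1/3, CG = −√(1/3)
Pairs with CG² = 2/3: (1/2,-3/2): +√(2/3)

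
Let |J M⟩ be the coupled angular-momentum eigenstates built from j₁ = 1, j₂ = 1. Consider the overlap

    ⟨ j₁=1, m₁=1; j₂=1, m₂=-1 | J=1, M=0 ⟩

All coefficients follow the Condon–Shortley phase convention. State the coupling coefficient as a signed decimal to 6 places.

j₁+j₂−J=1  J+j₁−j₂=1  J−j₁+j₂=1  j₁+j₂+J+1=4
(j₁±m₁, j₂±m₂, J±M) = (2,0,0,2,1,1)
P² = 1/2
sum k=0..0:
  [0] +1/1 = 1
S = 1
C² = P²·S² = 1/2 ; C = +0.707107

+√(1/2) ≈ +0.707107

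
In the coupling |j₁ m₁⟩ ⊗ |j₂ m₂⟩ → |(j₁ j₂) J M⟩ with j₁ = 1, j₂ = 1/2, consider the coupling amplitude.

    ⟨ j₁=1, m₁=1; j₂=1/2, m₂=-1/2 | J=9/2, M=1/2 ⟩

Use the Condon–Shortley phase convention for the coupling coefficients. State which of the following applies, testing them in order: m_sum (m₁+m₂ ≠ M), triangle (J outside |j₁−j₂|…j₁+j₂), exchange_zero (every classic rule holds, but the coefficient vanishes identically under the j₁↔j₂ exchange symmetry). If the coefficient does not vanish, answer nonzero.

triangle

m-sum: m₁+m₂ = 1+(-1/2) = 1/2, M = 1/2  ✓
triangle: need |j₁−j₂| ≤ J ≤ j₁+j₂, i.e. J ∈ [1/2, 3/2]; J = 9/2 is outside ✗ ⇒ coefficient is 0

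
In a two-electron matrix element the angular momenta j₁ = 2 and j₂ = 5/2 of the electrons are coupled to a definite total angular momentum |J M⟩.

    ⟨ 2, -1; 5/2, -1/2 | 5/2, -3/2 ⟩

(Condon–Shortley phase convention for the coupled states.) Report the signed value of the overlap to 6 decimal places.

j₁+j₂−J=2  J+j₁−j₂=2  J−j₁+j₂=3  j₁+j₂+J+1=8
(j₁±m₁, j₂±m₂, J±M) = (1,3,2,3,1,4)
P² = 216/35
sum k=1..2:
  [1] −1/4 = -1/4
  [2] +1/12 = 1/12
S = -1/6
C² = P²·S² = 6/35 ; C = -0.414039

-0.414039  (= −√(6/35))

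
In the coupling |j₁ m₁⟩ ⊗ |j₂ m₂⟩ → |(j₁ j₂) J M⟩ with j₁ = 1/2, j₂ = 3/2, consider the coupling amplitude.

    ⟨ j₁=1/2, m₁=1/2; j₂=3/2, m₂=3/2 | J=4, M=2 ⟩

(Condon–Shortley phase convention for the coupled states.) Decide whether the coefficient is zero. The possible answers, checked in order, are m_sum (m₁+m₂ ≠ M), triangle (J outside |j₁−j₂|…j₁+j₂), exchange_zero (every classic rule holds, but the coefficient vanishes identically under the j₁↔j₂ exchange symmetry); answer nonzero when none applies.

triangle

m-sum: m₁+m₂ = 1/2+3/2 = 2, M = 2  ✓
triangle: need |j₁−j₂| ≤ J ≤ j₁+j₂, i.e. J ∈ [1, 2]; J = 4 is outside ✗ ⇒ coefficient is 0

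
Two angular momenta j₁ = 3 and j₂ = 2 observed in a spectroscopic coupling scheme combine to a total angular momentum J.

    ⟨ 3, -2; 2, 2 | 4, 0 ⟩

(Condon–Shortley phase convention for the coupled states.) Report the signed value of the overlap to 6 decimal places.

j₁+j₂−J=1  J+j₁−j₂=5  J−j₁+j₂=3  j₁+j₂+J+1=10
(j₁±m₁, j₂±m₂, J±M) = (1,5,4,0,4,4)
P² = 20736/7
sum k=1..1:
  [1] −1/144 = -1/144
S = -1/144
C² = P²·S² = 1/7 ; C = -0.377964

−√(1/7) ≈ -0.377964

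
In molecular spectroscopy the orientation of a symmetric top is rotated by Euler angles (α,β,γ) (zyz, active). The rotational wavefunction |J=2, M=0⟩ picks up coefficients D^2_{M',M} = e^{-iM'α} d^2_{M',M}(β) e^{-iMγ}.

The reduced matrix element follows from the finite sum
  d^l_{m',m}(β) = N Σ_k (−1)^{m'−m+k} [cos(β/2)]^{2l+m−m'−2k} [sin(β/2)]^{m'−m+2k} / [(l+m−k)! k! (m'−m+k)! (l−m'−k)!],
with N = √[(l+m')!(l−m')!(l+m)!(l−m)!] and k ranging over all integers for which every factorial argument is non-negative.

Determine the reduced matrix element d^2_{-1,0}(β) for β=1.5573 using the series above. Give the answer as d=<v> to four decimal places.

d^2_{-1,0}(β=1.5573) via the finite sum:
c=cos(1.557300/2)=0.711862, s=sin(1.557300/2)=0.702319; N=√[1·6·2·2]=4.898979
The bounds max(0,m−m')=1 and min(l+m,l−m')=2 give 2 terms
  k=1: (−1)^0·4.8990/(2)·0.7119^3·0.7023^1 = +0.620580
  k=2: (−1)^1·4.8990/(2)·0.7119^1·0.7023^3 = -0.604053
d^2_{-1,0}(1.5573) = +0.620580 -0.604053 = +0.016528

d=0.0165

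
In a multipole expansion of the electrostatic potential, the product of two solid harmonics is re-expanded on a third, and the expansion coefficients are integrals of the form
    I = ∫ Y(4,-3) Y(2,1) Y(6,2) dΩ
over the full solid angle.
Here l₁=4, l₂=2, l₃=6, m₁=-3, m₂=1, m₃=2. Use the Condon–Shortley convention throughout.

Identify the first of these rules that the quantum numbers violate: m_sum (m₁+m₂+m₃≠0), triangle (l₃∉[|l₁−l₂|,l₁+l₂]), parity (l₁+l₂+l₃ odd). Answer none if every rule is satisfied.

none

m₁+m₂+m₃ = -3 + 1 + 2 = 0  ✓
triangle: |4−2|=2 ≤ l₃=6 ≤ 4+2=6  ✓
parity: l₁+l₂+l₃ = 12 is even  ✓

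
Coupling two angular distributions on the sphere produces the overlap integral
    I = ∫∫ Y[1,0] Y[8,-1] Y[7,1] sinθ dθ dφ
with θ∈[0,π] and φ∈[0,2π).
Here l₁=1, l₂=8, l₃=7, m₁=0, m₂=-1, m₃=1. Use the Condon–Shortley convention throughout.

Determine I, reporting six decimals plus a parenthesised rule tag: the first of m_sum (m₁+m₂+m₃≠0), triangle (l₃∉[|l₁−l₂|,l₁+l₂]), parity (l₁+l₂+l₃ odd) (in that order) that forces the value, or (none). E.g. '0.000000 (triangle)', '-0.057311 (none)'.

-0.242860 (none)

m-sum 0 ✓  L=16 even ✓  7≤7≤9 ✓
Π(2lᵢ+1) = 3×17×15 = 765
triangle coeff Δ(1,8,7) = 1/2040
Σ_t [1,1]: t=1:−1/25401600 = -1/25401600
(3j)²=8/255 [(1 8 7; 0 0 0)], sign=+1
Σ_t [1,1]: t=1:−1/29030400 = -1/29030400
(3j)²=21/680 [(1 8 7; 0 -1 1)], sign=-1
⇒ 4πI² = 63/85
I = (-1)√(63/85/(4π)) = -0.24285994
No selection rule forces the value: the integral is nonzero (none).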